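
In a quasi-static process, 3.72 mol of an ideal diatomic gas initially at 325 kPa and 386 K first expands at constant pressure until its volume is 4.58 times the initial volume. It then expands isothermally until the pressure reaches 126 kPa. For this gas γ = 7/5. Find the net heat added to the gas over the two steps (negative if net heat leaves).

201000 J

V₁ = nRT₁/P₁ = 3.72×8.314×386/325 = 36.7 L.
Step 1 — Isobaric: P stays 325 kPa; V/T = const ⇒ T₂ = 1770 K, V₂ = 168 L.
W = PΔV = 325×(168−36.7) kPa·L = 42700 J.
ΔU = nCvΔT = 3.72×20.8×(1770−386) = 107000 J.
Q = ΔU + W = nCpΔT = 150000 J.
State after step 1: P = 325 kPa, V = 168 L, T = 1770 K.
Step 2 — Isothermal: T stays 1770 K; PV = const ⇒ V₂ = 434 L, P₂ = 126 kPa.
ΔU = 0 (ideal gas, T constant).
W = nRT ln(V₂/V₁) = 3.72×8.314×1770×ln(2.58) = 51800 J.
Q = ΔU + W = 51800 J.
Net over both steps: W = 94500 J, Q = 201000 J, ΔU = 107000 J.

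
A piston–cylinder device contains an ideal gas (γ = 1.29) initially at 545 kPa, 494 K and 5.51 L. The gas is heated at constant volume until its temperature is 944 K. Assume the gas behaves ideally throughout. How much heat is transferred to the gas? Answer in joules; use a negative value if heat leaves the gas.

9430 J

n = P₁V₁/(RT₁) = 545×5.51/(8.314×494) = 0.731 mol.
Isochoric: V stays 5.51 L; P/T = const ⇒ T₂ = 944 K, P₂ = 1040 kPa.
W = 0 (no volume change).
ΔU = nCvΔT = 0.731×28.7×(944−494) = 9430 J.
Q = ΔU = 9430 J.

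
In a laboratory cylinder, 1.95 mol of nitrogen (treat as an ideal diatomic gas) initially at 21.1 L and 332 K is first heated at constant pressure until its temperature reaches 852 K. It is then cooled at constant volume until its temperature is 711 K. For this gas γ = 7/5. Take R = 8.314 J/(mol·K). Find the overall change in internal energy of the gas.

P₁ = nRT₁/V₁ = 1.95×8.314×332/21.1 = 255 kPa.
Step 1 — Isobaric: P stays 255 kPa; V/T = const ⇒ T₂ = 852 K, V₂ = 54.1 L.
W = PΔV = 255×(54.1−21.1) kPa·L = 8430 J.
ΔU = nCvΔT = 1.95×20.8×(852−332) = 21100 J.
Q = ΔU + W = nCpΔT = 29500 J.
State after step 1: P = 255 kPa, V = 54.1 L, T = 852 K.
Step 2 — Isochoric: V stays 54.1 L; P/T = const ⇒ T₂ = 711 K, P₂ = 213 kPa.
W = 0 (no volume change).
ΔU = nCvΔT = 1.95×20.8×(711−852) = -5710 J.
Q = ΔU = -5710 J.
Net over both steps: W = 8430 J, Q = 23800 J, ΔU = 15400 J.

15400 J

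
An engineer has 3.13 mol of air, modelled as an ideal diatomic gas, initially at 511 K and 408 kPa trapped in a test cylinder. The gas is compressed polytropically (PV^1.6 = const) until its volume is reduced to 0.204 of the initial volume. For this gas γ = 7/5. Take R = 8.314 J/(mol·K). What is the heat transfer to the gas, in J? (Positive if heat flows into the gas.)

17700 J

V₁ = nRT₁/P₁ = 3.13×8.314×511/408 = 32.6 L.
Polytropic n=1.6: T₂ = T₁(V₁/V₂)^(n−1) = 511×(4.90)^0.60 = 1330 K; P₂ = P₁(V₁/V₂)^n = 5190 kPa.
W = (P₁V₁−P₂V₂)/(n−1) = (408×32.6−5190×6.65)/0.60 = -35400 J.
ΔU = nCvΔT = 3.13×20.8×(1330−511) = 53000 J.
Q = ΔU + W = 17700 J.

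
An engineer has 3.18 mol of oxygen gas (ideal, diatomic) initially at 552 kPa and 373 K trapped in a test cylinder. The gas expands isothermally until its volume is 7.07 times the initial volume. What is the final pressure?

78.1 kPa

V₁ = nRT₁/P₁ = 3.18×8.314×373/552 = 17.9 L.
Isothermal: T stays 373 K; PV = const ⇒ V₂ = 126 L, P₂ = 78.1 kPa.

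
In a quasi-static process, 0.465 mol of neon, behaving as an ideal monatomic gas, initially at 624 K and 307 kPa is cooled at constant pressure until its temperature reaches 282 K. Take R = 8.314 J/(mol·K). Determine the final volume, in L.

V₁ = nRT₁/P₁ = 0.465×8.314×624/307 = 7.86 L.
Isobaric: P stays 307 kPa; V/T = const ⇒ T₂ = 282 K, V₂ = 3.55 L.

3.55 L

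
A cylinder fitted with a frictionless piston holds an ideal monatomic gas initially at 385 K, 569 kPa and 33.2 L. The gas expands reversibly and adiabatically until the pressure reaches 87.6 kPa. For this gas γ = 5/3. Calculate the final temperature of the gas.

Adiabatic: T₂/T₁ = (P₂/P₁)^((γ−1)/γ) ⇒ T₂ = 385×(0.154)^0.400 = 182 K; V₂ = 102 L.

182 K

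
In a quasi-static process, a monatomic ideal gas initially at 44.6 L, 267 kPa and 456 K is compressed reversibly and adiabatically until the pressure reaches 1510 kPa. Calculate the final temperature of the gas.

Adiabatic: T₂/T₁ = (P₂/P₁)^((γ−1)/γ) ⇒ T₂ = 456×(5.66)^0.400 = 912 K; V₂ = 15.8 L.

912 K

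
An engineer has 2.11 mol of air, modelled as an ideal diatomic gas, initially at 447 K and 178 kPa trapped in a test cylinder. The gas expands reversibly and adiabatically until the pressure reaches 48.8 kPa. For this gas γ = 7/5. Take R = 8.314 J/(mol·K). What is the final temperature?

V₁ = nRT₁/P₁ = 2.11×8.314×447/178 = 44.1 L.
Adiabatic: T₂/T₁ = (P₂/P₁)^((γ−1)/γ) ⇒ T₂ = 447×(0.274)^0.286 = 309 K; V₂ = 111 L.

309 K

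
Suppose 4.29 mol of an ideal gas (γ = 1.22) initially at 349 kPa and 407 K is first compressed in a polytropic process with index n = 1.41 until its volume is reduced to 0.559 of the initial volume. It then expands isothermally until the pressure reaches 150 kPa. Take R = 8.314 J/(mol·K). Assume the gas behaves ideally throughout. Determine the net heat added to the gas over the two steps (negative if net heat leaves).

38900 J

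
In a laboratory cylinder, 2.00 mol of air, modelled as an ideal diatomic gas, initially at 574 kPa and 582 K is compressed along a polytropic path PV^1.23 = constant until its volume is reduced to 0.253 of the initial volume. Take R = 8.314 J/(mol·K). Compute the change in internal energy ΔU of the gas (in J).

8990 J

V₁ = nRT₁/P₁ = 2.00×8.314×582/574 = 16.9 L.
Polytropic n=1.23: T₂ = T₁(V₁/V₂)^(n−1) = 582×(3.95)^0.23 = 798 K; P₂ = P₁(V₁/V₂)^n = 3110 kPa.
For an ideal gas ΔU = nCvΔT with Cv = (5/2)R = 20.8 J/(mol·K).
ΔU = 2.00×20.8×(798−582) = 8990 J.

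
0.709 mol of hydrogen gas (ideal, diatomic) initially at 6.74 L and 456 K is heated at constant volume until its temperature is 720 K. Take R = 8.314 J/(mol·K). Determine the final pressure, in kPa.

630 kPa

P₁ = nRT₁/V₁ = 0.709×8.314×456/6.74 = 399 kPa.
Isochoric: V stays 6.74 L; P/T = const ⇒ T₂ = 720 K, P₂ = 630 kPa.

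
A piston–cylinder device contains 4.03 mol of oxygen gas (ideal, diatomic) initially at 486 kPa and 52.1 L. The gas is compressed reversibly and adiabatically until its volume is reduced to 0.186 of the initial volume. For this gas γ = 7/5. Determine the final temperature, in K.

1480 K

T₁ = P₁V₁/(nR) = 486×52.1/(4.03×8.314) = 756 K.
Adiabatic: TV^(γ−1) = const ⇒ T₂ = 756×(5.38)^0.400 = 1480 K; PV^γ = const ⇒ P₂ = 5120 kPa.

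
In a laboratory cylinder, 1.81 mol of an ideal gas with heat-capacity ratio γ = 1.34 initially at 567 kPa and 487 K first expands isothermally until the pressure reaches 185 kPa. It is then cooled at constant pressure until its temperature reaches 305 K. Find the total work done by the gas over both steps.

5470 J

V₁ = nRT₁/P₁ = 1.81×8.314×487/567 = 12.9 L.
Step 1 — Isothermal: T stays 487 K; PV = const ⇒ V₂ = 39.6 L, P₂ = 185 kPa.
ΔU = 0 (ideal gas, T constant).
W = nRT ln(V₂/V₁) = 1.81×8.314×487×ln(3.06) = 8210 J.
Q = ΔU + W = 8210 J.
State after step 1: P = 185 kPa, V = 39.6 L, T = 487 K.
Step 2 — Isobaric: P stays 185 kPa; V/T = const ⇒ T₂ = 305 K, V₂ = 24.8 L.
W = PΔV = 185×(24.8−39.6) kPa·L = -2740 J.
ΔU = nCvΔT = 1.81×24.5×(305−487) = -8060 J.
Q = ΔU + W = nCpΔT = -10800 J.
Net over both steps: W = 5470 J, Q = -2590 J, ΔU = -8060 J.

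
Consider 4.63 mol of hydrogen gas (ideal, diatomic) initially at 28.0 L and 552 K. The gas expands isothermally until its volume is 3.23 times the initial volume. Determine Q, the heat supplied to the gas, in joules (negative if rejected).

P₁ = nRT₁/V₁ = 4.63×8.314×552/28.0 = 759 kPa.
Isothermal: T stays 552 K; PV = const ⇒ V₂ = 90.4 L, P₂ = 235 kPa.
ΔU = 0 (ideal gas, T constant).
W = nRT ln(V₂/V₁) = 4.63×8.314×552×ln(3.23) = 24900 J.
Q = ΔU + W = 24900 J.

24900 J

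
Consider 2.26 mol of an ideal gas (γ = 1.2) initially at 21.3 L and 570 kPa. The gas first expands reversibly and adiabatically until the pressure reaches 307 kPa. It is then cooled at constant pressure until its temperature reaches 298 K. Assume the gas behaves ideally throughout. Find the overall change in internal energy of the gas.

T₁ = P₁V₁/(nR) = 570×21.3/(2.26×8.314) = 646 K.
Step 1 — Adiabatic: T₂/T₁ = (P₂/P₁)^((γ−1)/γ) ⇒ T₂ = 646×(0.539)^0.167 = 583 K; V₂ = 35.7 L.
ΔU = nCvΔT = 2.26×41.6×(583−646) = -5950 J.
Q = 0 for an adiabatic process, so W = −ΔU = 5950 J.
State after step 1: P = 307 kPa, V = 35.7 L, T = 583 K.
Step 2 — Isobaric: P stays 307 kPa; V/T = const ⇒ T₂ = 298 K, V₂ = 18.2 L.
W = PΔV = 307×(18.2−35.7) kPa·L = -5350 J.
ΔU = nCvΔT = 2.26×41.6×(298−583) = -26800 J.
Q = ΔU + W = nCpΔT = -32100 J.
Net over both steps: W = 597 J, Q = -32100 J, ΔU = -32700 J.

-32700 J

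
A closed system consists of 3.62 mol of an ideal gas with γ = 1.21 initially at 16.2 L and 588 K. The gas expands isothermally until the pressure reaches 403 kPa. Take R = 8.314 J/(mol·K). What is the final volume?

P₁ = nRT₁/V₁ = 3.62×8.314×588/16.2 = 1090 kPa.
Isothermal: T stays 588 K; PV = const ⇒ V₂ = 43.9 L, P₂ = 403 kPa.

43.9 L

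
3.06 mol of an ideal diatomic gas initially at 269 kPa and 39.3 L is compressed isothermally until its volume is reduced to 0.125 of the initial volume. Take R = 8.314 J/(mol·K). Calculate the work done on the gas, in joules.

T₁ = P₁V₁/(nR) = 269×39.3/(3.06×8.314) = 416 K.
Isothermal: T stays 416 K; PV = const ⇒ V₂ = 4.91 L, P₂ = 2150 kPa.
W = nRT ln(V₂/V₁) = 3.06×8.314×416×ln(0.125) = -22000 J.
Work done on the gas = −W_by = 22000 J.

22000 J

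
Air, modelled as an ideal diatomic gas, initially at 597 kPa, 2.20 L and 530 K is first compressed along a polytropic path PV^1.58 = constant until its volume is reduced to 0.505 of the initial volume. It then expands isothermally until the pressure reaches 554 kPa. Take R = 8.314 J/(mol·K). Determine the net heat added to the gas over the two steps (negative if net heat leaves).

2750 J

n = P₁V₁/(RT₁) = 597×2.20/(8.314×530) = 0.298 mol.
Step 1 — Polytropic n=1.58: T₂ = T₁(V₁/V₂)^(n−1) = 530×(1.98)^0.58 = 788 K; P₂ = P₁(V₁/V₂)^n = 1760 kPa.
W = (P₁V₁−P₂V₂)/(n−1) = (597×2.20−1760×1.11)/0.58 = -1100 J.
ΔU = nCvΔT = 0.298×20.8×(788−530) = 1600 J.
Q = ΔU + W = 495 J.
State after step 1: P = 1760 kPa, V = 1.11 L, T = 788 K.
Step 2 — Isothermal: T stays 788 K; PV = const ⇒ V₂ = 3.52 L, P₂ = 554 kPa.
ΔU = 0 (ideal gas, T constant).
W = nRT ln(V₂/V₁) = 0.298×8.314×788×ln(3.17) = 2250 J.
Q = ΔU + W = 2250 J.
Net over both steps: W = 1150 J, Q = 2750 J, ΔU = 1600 J.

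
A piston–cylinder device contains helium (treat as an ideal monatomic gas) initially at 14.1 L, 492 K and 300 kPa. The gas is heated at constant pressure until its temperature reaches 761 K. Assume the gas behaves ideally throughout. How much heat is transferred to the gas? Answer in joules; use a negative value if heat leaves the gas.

5780 J

n = P₁V₁/(RT₁) = 300×14.1/(8.314×492) = 1.03 mol.
Isobaric: P stays 300 kPa; V/T = const ⇒ T₂ = 761 K, V₂ = 21.8 L.
W = PΔV = 300×(21.8−14.1) kPa·L = 2310 J.
ΔU = nCvΔT = 1.03×12.5×(761−492) = 3470 J.
Q = ΔU + W = nCpΔT = 5780 J.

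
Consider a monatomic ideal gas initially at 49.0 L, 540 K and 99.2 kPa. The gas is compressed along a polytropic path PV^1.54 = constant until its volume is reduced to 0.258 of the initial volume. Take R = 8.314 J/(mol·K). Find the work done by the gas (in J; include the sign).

-9710 J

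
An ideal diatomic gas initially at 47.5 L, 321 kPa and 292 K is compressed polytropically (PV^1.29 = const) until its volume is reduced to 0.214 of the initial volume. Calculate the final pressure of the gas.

2350 kPa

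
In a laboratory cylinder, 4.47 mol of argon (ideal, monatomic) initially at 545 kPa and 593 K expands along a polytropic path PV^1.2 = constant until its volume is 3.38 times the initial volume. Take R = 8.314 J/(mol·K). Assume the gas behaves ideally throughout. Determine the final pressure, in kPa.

126 kPa

V₁ = nRT₁/P₁ = 4.47×8.314×593/545 = 40.4 L.
Polytropic n=1.2: T₂ = T₁(V₁/V₂)^(n−1) = 593×(0.296)^0.20 = 465 K; P₂ = P₁(V₁/V₂)^n = 126 kPa.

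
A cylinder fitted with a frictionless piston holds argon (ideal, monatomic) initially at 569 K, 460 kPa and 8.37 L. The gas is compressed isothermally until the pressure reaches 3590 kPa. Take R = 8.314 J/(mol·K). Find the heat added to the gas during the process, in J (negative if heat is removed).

n = P₁V₁/(RT₁) = 460×8.37/(8.314×569) = 0.814 mol.
Isothermal: T stays 569 K; PV = const ⇒ V₂ = 1.07 L, P₂ = 3590 kPa.
ΔU = 0 (ideal gas, T constant).
W = nRT ln(V₂/V₁) = 0.814×8.314×569×ln(0.128) = -7910 J.
Q = ΔU + W = -7910 J.

-7910 J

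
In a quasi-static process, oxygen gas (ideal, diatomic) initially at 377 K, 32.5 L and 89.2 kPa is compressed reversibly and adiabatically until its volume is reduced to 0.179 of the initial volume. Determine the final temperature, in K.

750 K

Adiabatic: TV^(γ−1) = const ⇒ T₂ = 377×(5.59)^0.400 = 750 K; PV^γ = const ⇒ P₂ = 992 kPa.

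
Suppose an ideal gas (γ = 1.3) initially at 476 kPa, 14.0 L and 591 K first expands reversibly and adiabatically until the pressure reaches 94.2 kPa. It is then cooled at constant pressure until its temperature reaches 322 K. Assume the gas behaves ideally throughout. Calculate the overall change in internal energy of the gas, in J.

-10100 J

n = P₁V₁/(RT₁) = 476×14.0/(8.314×591) = 1.36 mol.
Step 1 — Adiabatic: T₂/T₁ = (P₂/P₁)^((γ−1)/γ) ⇒ T₂ = 591×(0.198)^0.231 = 407 K; V₂ = 48.7 L.
ΔU = nCvΔT = 1.36×27.7×(407−591) = -6930 J.
Q = 0 for an adiabatic process, so W = −ΔU = 6930 J.
State after step 1: P = 94.2 kPa, V = 48.7 L, T = 407 K.
Step 2 — Isobaric: P stays 94.2 kPa; V/T = const ⇒ T₂ = 322 K, V₂ = 38.5 L.
W = PΔV = 94.2×(38.5−48.7) kPa·L = -955 J.
ΔU = nCvΔT = 1.36×27.7×(322−407) = -3180 J.
Q = ΔU + W = nCpΔT = -4140 J.
Net over both steps: W = 5970 J, Q = -4140 J, ΔU = -10100 J.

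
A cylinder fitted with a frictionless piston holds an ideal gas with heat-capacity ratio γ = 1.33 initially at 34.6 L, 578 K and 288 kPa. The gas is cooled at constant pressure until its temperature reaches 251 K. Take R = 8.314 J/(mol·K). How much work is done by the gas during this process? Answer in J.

n = P₁V₁/(RT₁) = 288×34.6/(8.314×578) = 2.07 mol.
Isobaric: P stays 288 kPa; V/T = const ⇒ T₂ = 251 K, V₂ = 15.0 L.
W = PΔV = 288×(15.0−34.6) kPa·L = -5640 J.

-5640 J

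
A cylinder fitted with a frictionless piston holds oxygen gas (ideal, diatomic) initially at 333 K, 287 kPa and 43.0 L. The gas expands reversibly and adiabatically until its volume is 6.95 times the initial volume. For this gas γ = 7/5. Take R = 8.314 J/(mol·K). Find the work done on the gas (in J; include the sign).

-16600 J

n = P₁V₁/(RT₁) = 287×43.0/(8.314×333) = 4.46 mol.
Adiabatic: TV^(γ−1) = const ⇒ T₂ = 333×(0.144)^0.400 = 153 K; PV^γ = const ⇒ P₂ = 19.0 kPa.
ΔU = nCvΔT = 4.46×20.8×(153−333) = -16600 J.
Q = 0 for an adiabatic process, so W = −ΔU = 16600 J.
Work done on the gas = −W_by = -16600 J.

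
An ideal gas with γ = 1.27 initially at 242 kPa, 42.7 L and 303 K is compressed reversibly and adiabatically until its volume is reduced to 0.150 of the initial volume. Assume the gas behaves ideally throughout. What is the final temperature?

Adiabatic: TV^(γ−1) = const ⇒ T₂ = 303×(6.67)^0.270 = 506 K; PV^γ = const ⇒ P₂ = 2690 kPa.

506 K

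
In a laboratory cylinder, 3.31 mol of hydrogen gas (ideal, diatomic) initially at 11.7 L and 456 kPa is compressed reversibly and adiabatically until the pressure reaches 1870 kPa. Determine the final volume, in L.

4.27 L

T₁ = P₁V₁/(nR) = 456×11.7/(3.31×8.314) = 194 K.
Adiabatic: T₂/T₁ = (P₂/P₁)^((γ−1)/γ) ⇒ T₂ = 194×(4.10)^0.286 = 290 K; V₂ = 4.27 L.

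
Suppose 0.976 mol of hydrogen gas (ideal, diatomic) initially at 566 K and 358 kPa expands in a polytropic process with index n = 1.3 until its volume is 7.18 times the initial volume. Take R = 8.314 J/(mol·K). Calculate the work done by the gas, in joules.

V₁ = nRT₁/P₁ = 0.976×8.314×566/358 = 12.8 L.
Polytropic n=1.3: T₂ = T₁(V₁/V₂)^(n−1) = 566×(0.139)^0.30 = 313 K; P₂ = P₁(V₁/V₂)^n = 27.6 kPa.
W = (P₁V₁−P₂V₂)/(n−1) = (358×12.8−27.6×92.1)/0.30 = 6830 J.

6830 J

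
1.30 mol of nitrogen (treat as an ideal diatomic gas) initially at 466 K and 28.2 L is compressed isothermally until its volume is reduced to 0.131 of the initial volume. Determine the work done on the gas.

P₁ = nRT₁/V₁ = 1.30×8.314×466/28.2 = 179 kPa.
Isothermal: T stays 466 K; PV = const ⇒ V₂ = 3.69 L, P₂ = 1360 kPa.
W = nRT ln(V₂/V₁) = 1.30×8.314×466×ln(0.131) = -10200 J.
Work done on the gas = −W_by = 10200 J.

10200 J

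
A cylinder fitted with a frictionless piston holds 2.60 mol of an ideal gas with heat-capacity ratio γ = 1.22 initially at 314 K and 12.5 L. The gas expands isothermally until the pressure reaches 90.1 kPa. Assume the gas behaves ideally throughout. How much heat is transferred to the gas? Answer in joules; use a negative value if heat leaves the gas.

12200 J

P₁ = nRT₁/V₁ = 2.60×8.314×314/12.5 = 543 kPa.
Isothermal: T stays 314 K; PV = const ⇒ V₂ = 75.3 L, P₂ = 90.1 kPa.
ΔU = 0 (ideal gas, T constant).
W = nRT ln(V₂/V₁) = 2.60×8.314×314×ln(6.03) = 12200 J.
Q = ΔU + W = 12200 J.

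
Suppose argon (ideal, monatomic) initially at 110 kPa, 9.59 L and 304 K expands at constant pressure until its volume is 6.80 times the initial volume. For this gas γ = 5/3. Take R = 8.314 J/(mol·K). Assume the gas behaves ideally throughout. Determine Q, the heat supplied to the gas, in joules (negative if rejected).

15300 J

n = P₁V₁/(RT₁) = 110×9.59/(8.314×304) = 0.417 mol.
Isobaric: P stays 110 kPa; V/T = const ⇒ T₂ = 2070 K, V₂ = 65.2 L.
W = PΔV = 110×(65.2−9.59) kPa·L = 6120 J.
ΔU = nCvΔT = 0.417×12.5×(2070−304) = 9180 J.
Q = ΔU + W = nCpΔT = 15300 J.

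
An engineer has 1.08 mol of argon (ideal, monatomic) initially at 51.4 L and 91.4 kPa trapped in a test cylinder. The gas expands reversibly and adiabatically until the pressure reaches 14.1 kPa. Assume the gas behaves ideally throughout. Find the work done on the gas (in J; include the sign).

-3710 J

T₁ = P₁V₁/(nR) = 91.4×51.4/(1.08×8.314) = 523 K.
Adiabatic: T₂/T₁ = (P₂/P₁)^((γ−1)/γ) ⇒ T₂ = 523×(0.154)^0.400 = 248 K; V₂ = 158 L.
ΔU = nCvΔT = 1.08×12.5×(248−523) = -3710 J.
Q = 0 for an adiabatic process, so W = −ΔU = 3710 J.
Work done on the gas = −W_by = -3710 J.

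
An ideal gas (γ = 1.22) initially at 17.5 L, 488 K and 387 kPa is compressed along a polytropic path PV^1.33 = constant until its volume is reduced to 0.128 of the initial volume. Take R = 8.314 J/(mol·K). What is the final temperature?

Polytropic n=1.33: T₂ = T₁(V₁/V₂)^(n−1) = 488×(7.81)^0.33 = 962 K; P₂ = P₁(V₁/V₂)^n = 5960 kPa.

962 K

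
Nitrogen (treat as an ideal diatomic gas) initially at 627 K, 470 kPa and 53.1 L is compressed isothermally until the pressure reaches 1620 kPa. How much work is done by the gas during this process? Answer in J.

n = P₁V₁/(RT₁) = 470×53.1/(8.314×627) = 4.79 mol.
Isothermal: T stays 627 K; PV = const ⇒ V₂ = 15.4 L, P₂ = 1620 kPa.
W = nRT ln(V₂/V₁) = 4.79×8.314×627×ln(0.290) = -30900 J.

-30900 J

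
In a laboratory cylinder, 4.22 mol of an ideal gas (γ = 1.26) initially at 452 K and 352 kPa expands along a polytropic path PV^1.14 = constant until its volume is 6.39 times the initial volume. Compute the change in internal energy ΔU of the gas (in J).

-13900 J

V₁ = nRT₁/P₁ = 4.22×8.314×452/352 = 45.1 L.
Polytropic n=1.14: T₂ = T₁(V₁/V₂)^(n−1) = 452×(0.156)^0.14 = 349 K; P₂ = P₁(V₁/V₂)^n = 42.5 kPa.
For an ideal gas ΔU = nCvΔT with Cv = R/(γ−1) = 32.0 J/(mol·K).
ΔU = 4.22×32.0×(349−452) = -13900 J.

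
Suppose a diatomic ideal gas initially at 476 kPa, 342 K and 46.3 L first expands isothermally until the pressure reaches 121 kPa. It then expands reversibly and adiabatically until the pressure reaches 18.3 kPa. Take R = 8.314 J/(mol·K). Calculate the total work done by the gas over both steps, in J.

53200 J

n = P₁V₁/(RT₁) = 476×46.3/(8.314×342) = 7.75 mol.
Step 1 — Isothermal: T stays 342 K; PV = const ⇒ V₂ = 182 L, P₂ = 121 kPa.
ΔU = 0 (ideal gas, T constant).
W = nRT ln(V₂/V₁) = 7.75×8.314×342×ln(3.93) = 30200 J.
Q = ΔU + W = 30200 J.
State after step 1: P = 121 kPa, V = 182 L, T = 342 K.
Step 2 — Adiabatic: T₂/T₁ = (P₂/P₁)^((γ−1)/γ) ⇒ T₂ = 342×(0.151)^0.286 = 199 K; V₂ = 702 L.
ΔU = nCvΔT = 7.75×20.8×(199−342) = -23000 J.
Q = 0 for an adiabatic process, so W = −ΔU = 23000 J.
Net over both steps: W = 53200 J, Q = 30200 J, ΔU = -23000 J.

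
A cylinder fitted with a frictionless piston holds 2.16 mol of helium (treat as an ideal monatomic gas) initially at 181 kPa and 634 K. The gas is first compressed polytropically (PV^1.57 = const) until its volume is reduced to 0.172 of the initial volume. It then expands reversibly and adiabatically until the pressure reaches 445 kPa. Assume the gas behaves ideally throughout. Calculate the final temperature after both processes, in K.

V₁ = nRT₁/P₁ = 2.16×8.314×634/181 = 62.9 L.
Step 1 — Polytropic n=1.57: T₂ = T₁(V₁/V₂)^(n−1) = 634×(5.81)^0.57 = 1730 K; P₂ = P₁(V₁/V₂)^n = 2870 kPa.
W = (P₁V₁−P₂V₂)/(n−1) = (181×62.9−2870×10.8)/0.57 = -34500 J.
ΔU = nCvΔT = 2.16×12.5×(1730−634) = 29500 J.
Q = ΔU + W = -5000 J.
State after step 1: P = 2870 kPa, V = 10.8 L, T = 1730 K.
Step 2 — Adiabatic: T₂/T₁ = (P₂/P₁)^((γ−1)/γ) ⇒ T₂ = 1730×(0.155)^0.400 = 820 K; V₂ = 33.1 L.
ΔU = nCvΔT = 2.16×12.5×(820−1730) = -24500 J.
Q = 0 for an adiabatic process, so W = −ΔU = 24500 J.
Net over both steps: W = -10000 J, Q = -5000 J, ΔU = 5020 J.

820 K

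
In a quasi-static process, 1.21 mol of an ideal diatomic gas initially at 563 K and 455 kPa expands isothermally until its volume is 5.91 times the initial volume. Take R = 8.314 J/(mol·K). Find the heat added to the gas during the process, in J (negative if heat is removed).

10100 J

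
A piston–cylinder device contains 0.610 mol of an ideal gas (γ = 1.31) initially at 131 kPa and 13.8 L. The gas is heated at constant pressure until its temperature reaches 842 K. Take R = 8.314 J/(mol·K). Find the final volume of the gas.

T₁ = P₁V₁/(nR) = 131×13.8/(0.610×8.314) = 356 K.
Isobaric: P stays 131 kPa; V/T = const ⇒ T₂ = 842 K, V₂ = 32.6 L.

32.6 L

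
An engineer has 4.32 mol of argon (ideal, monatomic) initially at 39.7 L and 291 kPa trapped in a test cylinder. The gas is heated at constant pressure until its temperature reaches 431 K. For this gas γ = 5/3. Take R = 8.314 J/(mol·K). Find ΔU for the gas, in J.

T₁ = P₁V₁/(nR) = 291×39.7/(4.32×8.314) = 322 K.
Isobaric: P stays 291 kPa; V/T = const ⇒ T₂ = 431 K, V₂ = 53.2 L.
For an ideal gas ΔU = nCvΔT with Cv = (3/2)R = 12.5 J/(mol·K).
ΔU = 4.32×12.5×(431−322) = 5890 J.

5890 J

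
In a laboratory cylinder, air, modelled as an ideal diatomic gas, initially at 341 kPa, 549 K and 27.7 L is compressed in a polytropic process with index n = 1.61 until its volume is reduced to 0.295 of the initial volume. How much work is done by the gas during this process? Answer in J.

-17100 J

n = P₁V₁/(RT₁) = 341×27.7/(8.314×549) = 2.07 mol.
Polytropic n=1.61: T₂ = T₁(V₁/V₂)^(n−1) = 549×(3.39)^0.61 = 1160 K; P₂ = P₁(V₁/V₂)^n = 2430 kPa.
W = (P₁V₁−P₂V₂)/(n−1) = (341×27.7−2430×8.17)/0.61 = -17100 J.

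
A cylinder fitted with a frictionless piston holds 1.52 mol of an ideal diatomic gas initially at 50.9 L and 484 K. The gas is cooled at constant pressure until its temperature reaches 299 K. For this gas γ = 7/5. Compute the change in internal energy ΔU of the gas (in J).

P₁ = nRT₁/V₁ = 1.52×8.314×484/50.9 = 120 kPa.
Isobaric: P stays 120 kPa; V/T = const ⇒ T₂ = 299 K, V₂ = 31.4 L.
For an ideal gas ΔU = nCvΔT with Cv = (5/2)R = 20.8 J/(mol·K).
ΔU = 1.52×20.8×(299−484) = -5840 J.

-5840 J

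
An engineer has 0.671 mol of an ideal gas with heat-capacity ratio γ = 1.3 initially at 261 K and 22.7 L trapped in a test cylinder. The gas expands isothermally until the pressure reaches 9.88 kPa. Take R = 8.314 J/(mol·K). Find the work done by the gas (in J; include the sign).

2720 J

P₁ = nRT₁/V₁ = 0.671×8.314×261/22.7 = 64.1 kPa.
Isothermal: T stays 261 K; PV = const ⇒ V₂ = 147 L, P₂ = 9.88 kPa.
W = nRT ln(V₂/V₁) = 0.671×8.314×261×ln(6.49) = 2720 J.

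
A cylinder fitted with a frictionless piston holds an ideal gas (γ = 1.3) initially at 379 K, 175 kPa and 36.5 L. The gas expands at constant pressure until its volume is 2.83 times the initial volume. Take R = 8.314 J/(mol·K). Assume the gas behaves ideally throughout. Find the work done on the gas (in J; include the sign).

-11700 J

n = P₁V₁/(RT₁) = 175×36.5/(8.314×379) = 2.03 mol.
Isobaric: P stays 175 kPa; V/T = const ⇒ T₂ = 1070 K, V₂ = 103 L.
W = PΔV = 175×(103−36.5) kPa·L = 11700 J.
Work done on the gas = −W_by = -11700 J.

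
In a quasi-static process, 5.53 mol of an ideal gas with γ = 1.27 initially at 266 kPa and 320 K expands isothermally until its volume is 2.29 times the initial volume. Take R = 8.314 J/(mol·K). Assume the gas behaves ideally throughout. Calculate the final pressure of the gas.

V₁ = nRT₁/P₁ = 5.53×8.314×320/266 = 55.3 L.
Isothermal: T stays 320 K; PV = const ⇒ V₂ = 127 L, P₂ = 116 kPa.

116 kPa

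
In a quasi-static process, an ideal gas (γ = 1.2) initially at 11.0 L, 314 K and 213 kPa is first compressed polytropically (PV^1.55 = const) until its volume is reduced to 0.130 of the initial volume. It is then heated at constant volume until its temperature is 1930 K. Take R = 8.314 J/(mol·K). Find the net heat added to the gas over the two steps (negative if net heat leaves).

51500 J

n = P₁V₁/(RT₁) = 213×11.0/(8.314×314) = 0.897 mol.
Step 1 — Polytropic n=1.55: T₂ = T₁(V₁/V₂)^(n−1) = 314×(7.69)^0.55 = 964 K; P₂ = P₁(V₁/V₂)^n = 5030 kPa.
W = (P₁V₁−P₂V₂)/(n−1) = (213×11.0−5030×1.43)/0.55 = -8820 J.
ΔU = nCvΔT = 0.897×41.6×(964−314) = 24300 J.
Q = ΔU + W = 15400 J.
State after step 1: P = 5030 kPa, V = 1.43 L, T = 964 K.
Step 2 — Isochoric: V stays 1.43 L; P/T = const ⇒ T₂ = 1930 K, P₂ = 10100 kPa.
W = 0 (no volume change).
ΔU = nCvΔT = 0.897×41.6×(1930−964) = 36000 J.
Q = ΔU = 36000 J.
Net over both steps: W = -8820 J, Q = 51500 J, ΔU = 60300 J.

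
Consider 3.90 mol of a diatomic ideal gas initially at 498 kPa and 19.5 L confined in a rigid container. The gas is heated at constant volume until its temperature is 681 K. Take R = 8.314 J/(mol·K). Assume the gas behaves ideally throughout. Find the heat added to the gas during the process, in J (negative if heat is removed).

30900 J

T₁ = P₁V₁/(nR) = 498×19.5/(3.90×8.314) = 299 K.
Isochoric: V stays 19.5 L; P/T = const ⇒ T₂ = 681 K, P₂ = 1130 kPa.
W = 0 (no volume change).
ΔU = nCvΔT = 3.90×20.8×(681−299) = 30900 J.
Q = ΔU = 30900 J.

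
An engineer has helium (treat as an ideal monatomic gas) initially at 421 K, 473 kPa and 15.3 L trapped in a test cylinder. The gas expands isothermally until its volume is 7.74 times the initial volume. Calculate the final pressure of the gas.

Isothermal: T stays 421 K; PV = const ⇒ V₂ = 118 L, P₂ = 61.1 kPa.

61.1 kPa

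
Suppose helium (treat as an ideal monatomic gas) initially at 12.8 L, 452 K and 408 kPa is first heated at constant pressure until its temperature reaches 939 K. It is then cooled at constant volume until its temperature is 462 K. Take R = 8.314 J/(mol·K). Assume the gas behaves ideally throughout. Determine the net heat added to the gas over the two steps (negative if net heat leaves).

5800 J

n = P₁V₁/(RT₁) = 408×12.8/(8.314×452) = 1.39 mol.
Step 1 — Isobaric: P stays 408 kPa; V/T = const ⇒ T₂ = 939 K, V₂ = 26.6 L.
W = PΔV = 408×(26.6−12.8) kPa·L = 5630 J.
ΔU = nCvΔT = 1.39×12.5×(939−452) = 8440 J.
Q = ΔU + W = nCpΔT = 14100 J.
State after step 1: P = 408 kPa, V = 26.6 L, T = 939 K.
Step 2 — Isochoric: V stays 26.6 L; P/T = const ⇒ T₂ = 462 K, P₂ = 201 kPa.
W = 0 (no volume change).
ΔU = nCvΔT = 1.39×12.5×(462−939) = -8270 J.
Q = ΔU = -8270 J.
Net over both steps: W = 5630 J, Q = 5800 J, ΔU = 173 J.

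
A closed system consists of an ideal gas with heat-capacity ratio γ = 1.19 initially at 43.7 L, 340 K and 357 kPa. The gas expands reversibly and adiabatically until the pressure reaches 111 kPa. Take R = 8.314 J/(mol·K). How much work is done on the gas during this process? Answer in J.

n = P₁V₁/(RT₁) = 357×43.7/(8.314×340) = 5.52 mol.
Adiabatic: T₂/T₁ = (P₂/P₁)^((γ−1)/γ) ⇒ T₂ = 340×(0.311)^0.160 = 282 K; V₂ = 117 L.
ΔU = nCvΔT = 5.52×43.8×(282−340) = -14000 J.
Q = 0 for an adiabatic process, so W = −ΔU = 14000 J.
Work done on the gas = −W_by = -14000 J.

-14000 J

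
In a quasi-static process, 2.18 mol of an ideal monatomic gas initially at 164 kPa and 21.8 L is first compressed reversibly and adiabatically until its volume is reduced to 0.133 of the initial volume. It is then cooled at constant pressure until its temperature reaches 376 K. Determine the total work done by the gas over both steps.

-22100 J

T₁ = P₁V₁/(nR) = 164×21.8/(2.18×8.314) = 197 K.
Step 1 — Adiabatic: TV^(γ−1) = const ⇒ T₂ = 197×(7.52)^0.667 = 757 K; PV^γ = const ⇒ P₂ = 4730 kPa.
ΔU = nCvΔT = 2.18×12.5×(757−197) = 15200 J.
Q = 0 for an adiabatic process, so W = −ΔU = -15200 J.
State after step 1: P = 4730 kPa, V = 2.90 L, T = 757 K.
Step 2 — Isobaric: P stays 4730 kPa; V/T = const ⇒ T₂ = 376 K, V₂ = 1.44 L.
W = PΔV = 4730×(1.44−2.90) kPa·L = -6910 J.
ΔU = nCvΔT = 2.18×12.5×(376−757) = -10400 J.
Q = ΔU + W = nCpΔT = -17300 J.
Net over both steps: W = -22100 J, Q = -17300 J, ΔU = 4860 J.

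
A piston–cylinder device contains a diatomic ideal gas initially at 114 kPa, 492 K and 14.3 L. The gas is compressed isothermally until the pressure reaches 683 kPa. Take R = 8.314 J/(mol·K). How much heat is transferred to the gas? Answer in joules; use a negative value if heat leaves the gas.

n = P₁V₁/(RT₁) = 114×14.3/(8.314×492) = 0.399 mol.
Isothermal: T stays 492 K; PV = const ⇒ V₂ = 2.39 L, P₂ = 683 kPa.
ΔU = 0 (ideal gas, T constant).
W = nRT ln(V₂/V₁) = 0.399×8.314×492×ln(0.167) = -2920 J.
Q = ΔU + W = -2920 J.

-2920 J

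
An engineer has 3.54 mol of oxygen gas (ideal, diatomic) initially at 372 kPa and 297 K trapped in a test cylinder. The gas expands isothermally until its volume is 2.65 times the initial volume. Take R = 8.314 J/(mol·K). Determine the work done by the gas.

V₁ = nRT₁/P₁ = 3.54×8.314×297/372 = 23.5 L.
Isothermal: T stays 297 K; PV = const ⇒ V₂ = 62.3 L, P₂ = 140 kPa.
W = nRT ln(V₂/V₁) = 3.54×8.314×297×ln(2.65) = 8520 J.

8520 J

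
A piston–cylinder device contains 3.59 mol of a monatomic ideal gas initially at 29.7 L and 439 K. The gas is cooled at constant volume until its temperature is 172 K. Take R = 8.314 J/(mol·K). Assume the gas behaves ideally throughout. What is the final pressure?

P₁ = nRT₁/V₁ = 3.59×8.314×439/29.7 = 441 kPa.
Isochoric: V stays 29.7 L; P/T = const ⇒ T₂ = 172 K, P₂ = 173 kPa.

173 kPa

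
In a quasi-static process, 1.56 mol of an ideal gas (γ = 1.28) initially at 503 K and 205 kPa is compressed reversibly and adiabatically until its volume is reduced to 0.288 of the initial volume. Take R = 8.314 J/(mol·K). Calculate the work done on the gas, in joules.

V₁ = nRT₁/P₁ = 1.56×8.314×503/205 = 31.8 L.
Adiabatic: TV^(γ−1) = const ⇒ T₂ = 503×(3.47)^0.280 = 713 K; PV^γ = const ⇒ P₂ = 1010 kPa.
ΔU = nCvΔT = 1.56×29.7×(713−503) = 9720 J.
Q = 0 for an adiabatic process, so W = −ΔU = -9720 J.
Work done on the gas = −W_by = 9720 J.

9720 J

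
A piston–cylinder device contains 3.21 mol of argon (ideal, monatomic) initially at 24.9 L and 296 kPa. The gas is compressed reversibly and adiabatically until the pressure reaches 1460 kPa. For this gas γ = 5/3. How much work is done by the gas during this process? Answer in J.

-9880 J

T₁ = P₁V₁/(nR) = 296×24.9/(3.21×8.314) = 276 K.
Adiabatic: T₂/T₁ = (P₂/P₁)^((γ−1)/γ) ⇒ T₂ = 276×(4.93)^0.400 = 523 K; V₂ = 9.56 L.
ΔU = nCvΔT = 3.21×12.5×(523−276) = 9880 J.
Q = 0 for an adiabatic process, so W = −ΔU = -9880 J.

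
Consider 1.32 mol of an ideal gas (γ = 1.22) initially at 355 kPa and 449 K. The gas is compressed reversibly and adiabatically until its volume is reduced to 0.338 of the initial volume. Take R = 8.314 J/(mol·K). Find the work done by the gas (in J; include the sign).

-6040 J

V₁ = nRT₁/P₁ = 1.32×8.314×449/355 = 13.9 L.
Adiabatic: TV^(γ−1) = const ⇒ T₂ = 449×(2.96)^0.220 = 570 K; PV^γ = const ⇒ P₂ = 1330 kPa.
ΔU = nCvΔT = 1.32×37.8×(570−449) = 6040 J.
Q = 0 for an adiabatic process, so W = −ΔU = -6040 J.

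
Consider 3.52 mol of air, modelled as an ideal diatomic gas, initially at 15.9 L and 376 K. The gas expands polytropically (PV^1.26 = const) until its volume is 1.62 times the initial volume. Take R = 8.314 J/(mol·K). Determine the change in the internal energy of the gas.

P₁ = nRT₁/V₁ = 3.52×8.314×376/15.9 = 692 kPa.
Polytropic n=1.26: T₂ = T₁(V₁/V₂)^(n−1) = 376×(0.617)^0.26 = 332 K; P₂ = P₁(V₁/V₂)^n = 377 kPa.
For an ideal gas ΔU = nCvΔT with Cv = (5/2)R = 20.8 J/(mol·K).
ΔU = 3.52×20.8×(332−376) = -3240 J.

-3240 J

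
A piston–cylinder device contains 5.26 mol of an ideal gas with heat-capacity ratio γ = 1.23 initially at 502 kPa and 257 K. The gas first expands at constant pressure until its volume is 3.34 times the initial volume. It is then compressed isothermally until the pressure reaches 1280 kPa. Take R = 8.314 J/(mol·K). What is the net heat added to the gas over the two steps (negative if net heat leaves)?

V₁ = nRT₁/P₁ = 5.26×8.314×257/502 = 22.4 L.
Step 1 — Isobaric: P stays 502 kPa; V/T = const ⇒ T₂ = 858 K, V₂ = 74.8 L.
W = PΔV = 502×(74.8−22.4) kPa·L = 26300 J.
ΔU = nCvΔT = 5.26×36.1×(858−257) = 114000 J.
Q = ΔU + W = nCpΔT = 141000 J.
State after step 1: P = 502 kPa, V = 74.8 L, T = 858 K.
Step 2 — Isothermal: T stays 858 K; PV = const ⇒ V₂ = 29.3 L, P₂ = 1280 kPa.
ΔU = 0 (ideal gas, T constant).
W = nRT ln(V₂/V₁) = 5.26×8.314×858×ln(0.392) = -35100 J.
Q = ΔU + W = -35100 J.
Net over both steps: W = -8840 J, Q = 106000 J, ΔU = 114000 J.

106000 J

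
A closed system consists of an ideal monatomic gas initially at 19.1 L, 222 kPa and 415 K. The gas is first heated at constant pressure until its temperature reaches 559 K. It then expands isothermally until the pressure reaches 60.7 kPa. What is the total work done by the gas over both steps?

8880 J

n = P₁V₁/(RT₁) = 222×19.1/(8.314×415) = 1.23 mol.
Step 1 — Isobaric: P stays 222 kPa; V/T = const ⇒ T₂ = 559 K, V₂ = 25.7 L.
W = PΔV = 222×(25.7−19.1) kPa·L = 1470 J.
ΔU = nCvΔT = 1.23×12.5×(559−415) = 2210 J.
Q = ΔU + W = nCpΔT = 3680 J.
State after step 1: P = 222 kPa, V = 25.7 L, T = 559 K.
Step 2 — Isothermal: T stays 559 K; PV = const ⇒ V₂ = 94.1 L, P₂ = 60.7 kPa.
ΔU = 0 (ideal gas, T constant).
W = nRT ln(V₂/V₁) = 1.23×8.314×559×ln(3.66) = 7410 J.
Q = ΔU + W = 7410 J.
Net over both steps: W = 8880 J, Q = 11100 J, ΔU = 2210 J.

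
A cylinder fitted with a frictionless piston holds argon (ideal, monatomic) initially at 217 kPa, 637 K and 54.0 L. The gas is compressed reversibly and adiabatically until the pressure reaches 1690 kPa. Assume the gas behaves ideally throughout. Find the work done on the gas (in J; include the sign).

n = P₁V₁/(RT₁) = 217×54.0/(8.314×637) = 2.21 mol.
Adiabatic: T₂/T₁ = (P₂/P₁)^((γ−1)/γ) ⇒ T₂ = 637×(7.79)^0.400 = 1450 K; V₂ = 15.8 L.
ΔU = nCvΔT = 2.21×12.5×(1450−637) = 22400 J.
Q = 0 for an adiabatic process, so W = −ΔU = -22400 J.
Work done on the gas = −W_by = 22400 J.

22400 J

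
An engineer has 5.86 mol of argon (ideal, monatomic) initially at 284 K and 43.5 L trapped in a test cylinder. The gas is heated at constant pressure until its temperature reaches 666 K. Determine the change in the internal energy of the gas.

P₁ = nRT₁/V₁ = 5.86×8.314×284/43.5 = 318 kPa.
Isobaric: P stays 318 kPa; V/T = const ⇒ T₂ = 666 K, V₂ = 102 L.
For an ideal gas ΔU = nCvΔT with Cv = (3/2)R = 12.5 J/(mol·K).
ΔU = 5.86×12.5×(666−284) = 27900 J.

27900 J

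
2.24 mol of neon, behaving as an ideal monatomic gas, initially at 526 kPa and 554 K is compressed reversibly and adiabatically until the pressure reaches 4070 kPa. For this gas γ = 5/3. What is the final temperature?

1260 K

V₁ = nRT₁/P₁ = 2.24×8.314×554/526 = 19.6 L.
Adiabatic: T₂/T₁ = (P₂/P₁)^((γ−1)/γ) ⇒ T₂ = 554×(7.74)^0.400 = 1260 K; V₂ = 5.75 L.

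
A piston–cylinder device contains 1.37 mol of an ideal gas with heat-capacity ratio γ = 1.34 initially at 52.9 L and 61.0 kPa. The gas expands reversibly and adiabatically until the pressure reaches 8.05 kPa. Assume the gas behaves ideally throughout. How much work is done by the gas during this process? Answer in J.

T₁ = P₁V₁/(nR) = 61.0×52.9/(1.37×8.314) = 283 K.
Adiabatic: T₂/T₁ = (P₂/P₁)^((γ−1)/γ) ⇒ T₂ = 283×(0.132)^0.254 = 169 K; V₂ = 240 L.
ΔU = nCvΔT = 1.37×24.5×(169−283) = -3810 J.
Q = 0 for an adiabatic process, so W = −ΔU = 3810 J.

3810 J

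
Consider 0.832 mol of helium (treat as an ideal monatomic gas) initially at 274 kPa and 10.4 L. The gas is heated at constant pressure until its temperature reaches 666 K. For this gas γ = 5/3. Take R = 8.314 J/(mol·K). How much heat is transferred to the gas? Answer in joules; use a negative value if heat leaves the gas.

T₁ = P₁V₁/(nR) = 274×10.4/(0.832×8.314) = 412 K.
Isobaric: P stays 274 kPa; V/T = const ⇒ T₂ = 666 K, V₂ = 16.8 L.
W = PΔV = 274×(16.8−10.4) kPa·L = 1760 J.
ΔU = nCvΔT = 0.832×12.5×(666−412) = 2640 J.
Q = ΔU + W = nCpΔT = 4390 J.

4390 J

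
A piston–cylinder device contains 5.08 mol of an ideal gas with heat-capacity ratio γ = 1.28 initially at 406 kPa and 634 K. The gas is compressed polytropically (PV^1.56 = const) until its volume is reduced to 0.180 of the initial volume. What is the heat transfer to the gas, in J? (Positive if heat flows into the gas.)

77100 J

V₁ = nRT₁/P₁ = 5.08×8.314×634/406 = 66.0 L.
Polytropic n=1.56: T₂ = T₁(V₁/V₂)^(n−1) = 634×(5.56)^0.56 = 1660 K; P₂ = P₁(V₁/V₂)^n = 5890 kPa.
W = (P₁V₁−P₂V₂)/(n−1) = (406×66.0−5890×11.9)/0.56 = -77100 J.
ΔU = nCvΔT = 5.08×29.7×(1660−634) = 154000 J.
Q = ΔU + W = 77100 J.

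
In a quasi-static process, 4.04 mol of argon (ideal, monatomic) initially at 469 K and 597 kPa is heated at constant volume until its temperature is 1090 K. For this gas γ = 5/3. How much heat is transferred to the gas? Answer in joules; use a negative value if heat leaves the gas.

V₁ = nRT₁/P₁ = 4.04×8.314×469/597 = 26.4 L.
Isochoric: V stays 26.4 L; P/T = const ⇒ T₂ = 1090 K, P₂ = 1390 kPa.
W = 0 (no volume change).
ΔU = nCvΔT = 4.04×12.5×(1090−469) = 31300 J.
Q = ΔU = 31300 J.

31300 J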